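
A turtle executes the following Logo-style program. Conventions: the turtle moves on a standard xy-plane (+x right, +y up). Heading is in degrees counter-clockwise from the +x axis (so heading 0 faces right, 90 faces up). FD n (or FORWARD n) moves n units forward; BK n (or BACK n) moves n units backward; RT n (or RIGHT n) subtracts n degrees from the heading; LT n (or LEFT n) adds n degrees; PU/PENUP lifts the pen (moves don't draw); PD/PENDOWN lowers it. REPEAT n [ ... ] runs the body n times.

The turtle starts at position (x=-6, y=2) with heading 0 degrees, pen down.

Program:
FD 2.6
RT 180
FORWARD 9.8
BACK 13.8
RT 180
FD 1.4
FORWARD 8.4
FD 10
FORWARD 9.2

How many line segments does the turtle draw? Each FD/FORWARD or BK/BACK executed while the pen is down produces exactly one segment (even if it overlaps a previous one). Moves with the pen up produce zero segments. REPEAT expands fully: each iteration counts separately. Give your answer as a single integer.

Answer: 7

Derivation:
Executing turtle program step by step:
Start: pos=(-6,2), heading=0, pen down
FD 2.6: (-6,2) -> (-3.4,2) [heading=0, draw]
RT 180: heading 0 -> 180
FD 9.8: (-3.4,2) -> (-13.2,2) [heading=180, draw]
BK 13.8: (-13.2,2) -> (0.6,2) [heading=180, draw]
RT 180: heading 180 -> 0
FD 1.4: (0.6,2) -> (2,2) [heading=0, draw]
FD 8.4: (2,2) -> (10.4,2) [heading=0, draw]
FD 10: (10.4,2) -> (20.4,2) [heading=0, draw]
FD 9.2: (20.4,2) -> (29.6,2) [heading=0, draw]
Final: pos=(29.6,2), heading=0, 7 segment(s) drawn
Segments drawn: 7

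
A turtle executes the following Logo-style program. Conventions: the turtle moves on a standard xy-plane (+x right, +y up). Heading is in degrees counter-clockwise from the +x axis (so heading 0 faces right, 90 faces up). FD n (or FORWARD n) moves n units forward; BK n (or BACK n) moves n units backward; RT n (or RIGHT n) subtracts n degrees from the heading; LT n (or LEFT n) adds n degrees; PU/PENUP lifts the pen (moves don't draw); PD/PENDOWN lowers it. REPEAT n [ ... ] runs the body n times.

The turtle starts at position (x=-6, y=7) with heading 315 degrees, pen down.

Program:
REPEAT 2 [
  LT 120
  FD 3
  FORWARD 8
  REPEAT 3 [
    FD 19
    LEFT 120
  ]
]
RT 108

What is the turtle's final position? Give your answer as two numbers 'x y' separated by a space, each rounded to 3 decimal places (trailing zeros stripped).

Answer: -13.778 14.778

Derivation:
Executing turtle program step by step:
Start: pos=(-6,7), heading=315, pen down
REPEAT 2 [
  -- iteration 1/2 --
  LT 120: heading 315 -> 75
  FD 3: (-6,7) -> (-5.224,9.898) [heading=75, draw]
  FD 8: (-5.224,9.898) -> (-3.153,17.625) [heading=75, draw]
  REPEAT 3 [
    -- iteration 1/3 --
    FD 19: (-3.153,17.625) -> (1.765,35.978) [heading=75, draw]
    LT 120: heading 75 -> 195
    -- iteration 2/3 --
    FD 19: (1.765,35.978) -> (-16.588,31.06) [heading=195, draw]
    LT 120: heading 195 -> 315
    -- iteration 3/3 --
    FD 19: (-16.588,31.06) -> (-3.153,17.625) [heading=315, draw]
    LT 120: heading 315 -> 75
  ]
  -- iteration 2/2 --
  LT 120: heading 75 -> 195
  FD 3: (-3.153,17.625) -> (-6.051,16.849) [heading=195, draw]
  FD 8: (-6.051,16.849) -> (-13.778,14.778) [heading=195, draw]
  REPEAT 3 [
    -- iteration 1/3 --
    FD 19: (-13.778,14.778) -> (-32.131,9.861) [heading=195, draw]
    LT 120: heading 195 -> 315
    -- iteration 2/3 --
    FD 19: (-32.131,9.861) -> (-18.696,-3.574) [heading=315, draw]
    LT 120: heading 315 -> 75
    -- iteration 3/3 --
    FD 19: (-18.696,-3.574) -> (-13.778,14.778) [heading=75, draw]
    LT 120: heading 75 -> 195
  ]
]
RT 108: heading 195 -> 87
Final: pos=(-13.778,14.778), heading=87, 10 segment(s) drawn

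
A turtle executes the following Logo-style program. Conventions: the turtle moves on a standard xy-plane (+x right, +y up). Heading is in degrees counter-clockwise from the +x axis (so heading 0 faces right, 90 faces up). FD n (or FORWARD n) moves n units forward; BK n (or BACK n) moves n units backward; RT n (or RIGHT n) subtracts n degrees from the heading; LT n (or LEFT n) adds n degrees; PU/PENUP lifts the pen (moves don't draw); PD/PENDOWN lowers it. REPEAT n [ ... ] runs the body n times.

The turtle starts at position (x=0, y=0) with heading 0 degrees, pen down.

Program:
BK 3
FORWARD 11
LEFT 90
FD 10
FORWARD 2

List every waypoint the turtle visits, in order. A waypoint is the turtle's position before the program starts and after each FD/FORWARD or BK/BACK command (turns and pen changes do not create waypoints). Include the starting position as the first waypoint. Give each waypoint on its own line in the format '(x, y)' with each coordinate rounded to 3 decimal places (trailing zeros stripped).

Answer: (0, 0)
(-3, 0)
(8, 0)
(8, 10)
(8, 12)

Derivation:
Executing turtle program step by step:
Start: pos=(0,0), heading=0, pen down
BK 3: (0,0) -> (-3,0) [heading=0, draw]
FD 11: (-3,0) -> (8,0) [heading=0, draw]
LT 90: heading 0 -> 90
FD 10: (8,0) -> (8,10) [heading=90, draw]
FD 2: (8,10) -> (8,12) [heading=90, draw]
Final: pos=(8,12), heading=90, 4 segment(s) drawn
Waypoints (5 total):
(0, 0)
(-3, 0)
(8, 0)
(8, 10)
(8, 12)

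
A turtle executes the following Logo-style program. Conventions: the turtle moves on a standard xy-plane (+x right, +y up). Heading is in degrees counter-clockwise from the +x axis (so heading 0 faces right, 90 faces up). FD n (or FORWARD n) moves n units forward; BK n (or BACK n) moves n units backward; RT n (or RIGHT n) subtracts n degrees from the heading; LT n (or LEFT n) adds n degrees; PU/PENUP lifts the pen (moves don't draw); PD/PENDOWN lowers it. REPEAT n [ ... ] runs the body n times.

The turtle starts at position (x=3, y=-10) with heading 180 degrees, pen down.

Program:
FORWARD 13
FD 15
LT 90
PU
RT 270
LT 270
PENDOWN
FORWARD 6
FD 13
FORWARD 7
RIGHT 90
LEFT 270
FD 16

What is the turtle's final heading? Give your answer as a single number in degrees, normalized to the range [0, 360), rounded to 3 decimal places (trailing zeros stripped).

Executing turtle program step by step:
Start: pos=(3,-10), heading=180, pen down
FD 13: (3,-10) -> (-10,-10) [heading=180, draw]
FD 15: (-10,-10) -> (-25,-10) [heading=180, draw]
LT 90: heading 180 -> 270
PU: pen up
RT 270: heading 270 -> 0
LT 270: heading 0 -> 270
PD: pen down
FD 6: (-25,-10) -> (-25,-16) [heading=270, draw]
FD 13: (-25,-16) -> (-25,-29) [heading=270, draw]
FD 7: (-25,-29) -> (-25,-36) [heading=270, draw]
RT 90: heading 270 -> 180
LT 270: heading 180 -> 90
FD 16: (-25,-36) -> (-25,-20) [heading=90, draw]
Final: pos=(-25,-20), heading=90, 6 segment(s) drawn

Answer: 90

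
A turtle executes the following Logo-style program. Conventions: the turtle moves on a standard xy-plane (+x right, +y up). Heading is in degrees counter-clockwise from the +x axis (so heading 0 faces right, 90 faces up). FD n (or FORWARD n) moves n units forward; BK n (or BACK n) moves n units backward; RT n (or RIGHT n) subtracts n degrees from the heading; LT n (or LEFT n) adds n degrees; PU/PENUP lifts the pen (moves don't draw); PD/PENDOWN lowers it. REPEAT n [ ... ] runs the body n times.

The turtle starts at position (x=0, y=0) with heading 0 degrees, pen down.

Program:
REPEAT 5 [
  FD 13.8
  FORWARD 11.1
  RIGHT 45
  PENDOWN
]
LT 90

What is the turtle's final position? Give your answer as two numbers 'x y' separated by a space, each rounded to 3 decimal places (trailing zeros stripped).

Executing turtle program step by step:
Start: pos=(0,0), heading=0, pen down
REPEAT 5 [
  -- iteration 1/5 --
  FD 13.8: (0,0) -> (13.8,0) [heading=0, draw]
  FD 11.1: (13.8,0) -> (24.9,0) [heading=0, draw]
  RT 45: heading 0 -> 315
  PD: pen down
  -- iteration 2/5 --
  FD 13.8: (24.9,0) -> (34.658,-9.758) [heading=315, draw]
  FD 11.1: (34.658,-9.758) -> (42.507,-17.607) [heading=315, draw]
  RT 45: heading 315 -> 270
  PD: pen down
  -- iteration 3/5 --
  FD 13.8: (42.507,-17.607) -> (42.507,-31.407) [heading=270, draw]
  FD 11.1: (42.507,-31.407) -> (42.507,-42.507) [heading=270, draw]
  RT 45: heading 270 -> 225
  PD: pen down
  -- iteration 4/5 --
  FD 13.8: (42.507,-42.507) -> (32.749,-52.265) [heading=225, draw]
  FD 11.1: (32.749,-52.265) -> (24.9,-60.114) [heading=225, draw]
  RT 45: heading 225 -> 180
  PD: pen down
  -- iteration 5/5 --
  FD 13.8: (24.9,-60.114) -> (11.1,-60.114) [heading=180, draw]
  FD 11.1: (11.1,-60.114) -> (0,-60.114) [heading=180, draw]
  RT 45: heading 180 -> 135
  PD: pen down
]
LT 90: heading 135 -> 225
Final: pos=(0,-60.114), heading=225, 10 segment(s) drawn

Answer: 0 -60.114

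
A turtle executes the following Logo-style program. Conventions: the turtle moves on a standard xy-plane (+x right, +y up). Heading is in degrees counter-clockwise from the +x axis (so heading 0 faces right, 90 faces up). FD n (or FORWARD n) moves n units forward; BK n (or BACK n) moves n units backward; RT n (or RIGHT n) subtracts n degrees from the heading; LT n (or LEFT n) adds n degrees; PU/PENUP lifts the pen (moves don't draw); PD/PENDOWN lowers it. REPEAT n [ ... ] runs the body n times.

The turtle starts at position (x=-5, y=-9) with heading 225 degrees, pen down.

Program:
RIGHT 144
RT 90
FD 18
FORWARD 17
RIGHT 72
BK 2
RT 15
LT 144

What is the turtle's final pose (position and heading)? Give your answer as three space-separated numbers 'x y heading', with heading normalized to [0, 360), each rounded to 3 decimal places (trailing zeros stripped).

Answer: 29.256 -12.5 48

Derivation:
Executing turtle program step by step:
Start: pos=(-5,-9), heading=225, pen down
RT 144: heading 225 -> 81
RT 90: heading 81 -> 351
FD 18: (-5,-9) -> (12.778,-11.816) [heading=351, draw]
FD 17: (12.778,-11.816) -> (29.569,-14.475) [heading=351, draw]
RT 72: heading 351 -> 279
BK 2: (29.569,-14.475) -> (29.256,-12.5) [heading=279, draw]
RT 15: heading 279 -> 264
LT 144: heading 264 -> 48
Final: pos=(29.256,-12.5), heading=48, 3 segment(s) drawn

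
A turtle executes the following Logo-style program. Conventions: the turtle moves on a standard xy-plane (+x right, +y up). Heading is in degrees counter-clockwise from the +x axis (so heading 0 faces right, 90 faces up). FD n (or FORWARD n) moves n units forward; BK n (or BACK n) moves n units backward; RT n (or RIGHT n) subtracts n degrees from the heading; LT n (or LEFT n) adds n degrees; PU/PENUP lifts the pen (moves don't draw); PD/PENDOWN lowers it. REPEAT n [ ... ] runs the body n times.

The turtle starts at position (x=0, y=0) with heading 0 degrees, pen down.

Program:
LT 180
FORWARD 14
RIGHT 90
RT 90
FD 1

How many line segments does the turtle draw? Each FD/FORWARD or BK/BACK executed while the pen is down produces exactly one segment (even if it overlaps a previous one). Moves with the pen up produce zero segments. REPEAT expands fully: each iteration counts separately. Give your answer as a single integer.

Answer: 2

Derivation:
Executing turtle program step by step:
Start: pos=(0,0), heading=0, pen down
LT 180: heading 0 -> 180
FD 14: (0,0) -> (-14,0) [heading=180, draw]
RT 90: heading 180 -> 90
RT 90: heading 90 -> 0
FD 1: (-14,0) -> (-13,0) [heading=0, draw]
Final: pos=(-13,0), heading=0, 2 segment(s) drawn
Segments drawn: 2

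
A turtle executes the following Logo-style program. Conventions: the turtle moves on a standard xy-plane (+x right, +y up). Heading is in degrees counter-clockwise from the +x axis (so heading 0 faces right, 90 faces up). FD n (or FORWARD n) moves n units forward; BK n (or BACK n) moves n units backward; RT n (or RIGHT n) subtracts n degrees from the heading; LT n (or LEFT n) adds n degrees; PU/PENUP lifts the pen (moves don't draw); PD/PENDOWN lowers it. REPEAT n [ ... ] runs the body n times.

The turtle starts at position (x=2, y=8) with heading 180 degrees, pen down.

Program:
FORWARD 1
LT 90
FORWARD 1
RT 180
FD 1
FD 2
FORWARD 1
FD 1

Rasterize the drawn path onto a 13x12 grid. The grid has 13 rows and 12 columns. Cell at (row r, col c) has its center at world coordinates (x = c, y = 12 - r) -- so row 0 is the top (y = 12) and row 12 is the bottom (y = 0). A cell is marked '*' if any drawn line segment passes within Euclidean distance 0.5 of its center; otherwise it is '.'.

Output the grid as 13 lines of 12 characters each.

Answer: .*..........
.*..........
.*..........
.*..........
.**.........
.*..........
............
............
............
............
............
............
............

Derivation:
Segment 0: (2,8) -> (1,8)
Segment 1: (1,8) -> (1,7)
Segment 2: (1,7) -> (1,8)
Segment 3: (1,8) -> (1,10)
Segment 4: (1,10) -> (1,11)
Segment 5: (1,11) -> (1,12)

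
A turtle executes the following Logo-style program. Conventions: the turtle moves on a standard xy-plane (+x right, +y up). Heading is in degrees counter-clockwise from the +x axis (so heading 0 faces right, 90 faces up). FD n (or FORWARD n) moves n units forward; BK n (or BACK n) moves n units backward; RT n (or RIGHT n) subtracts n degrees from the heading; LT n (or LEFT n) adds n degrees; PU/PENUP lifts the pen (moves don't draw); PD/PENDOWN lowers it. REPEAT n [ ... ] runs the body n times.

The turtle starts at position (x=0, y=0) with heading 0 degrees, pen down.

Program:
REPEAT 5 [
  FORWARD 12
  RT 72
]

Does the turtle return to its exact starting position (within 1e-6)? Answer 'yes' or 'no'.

Answer: yes

Derivation:
Executing turtle program step by step:
Start: pos=(0,0), heading=0, pen down
REPEAT 5 [
  -- iteration 1/5 --
  FD 12: (0,0) -> (12,0) [heading=0, draw]
  RT 72: heading 0 -> 288
  -- iteration 2/5 --
  FD 12: (12,0) -> (15.708,-11.413) [heading=288, draw]
  RT 72: heading 288 -> 216
  -- iteration 3/5 --
  FD 12: (15.708,-11.413) -> (6,-18.466) [heading=216, draw]
  RT 72: heading 216 -> 144
  -- iteration 4/5 --
  FD 12: (6,-18.466) -> (-3.708,-11.413) [heading=144, draw]
  RT 72: heading 144 -> 72
  -- iteration 5/5 --
  FD 12: (-3.708,-11.413) -> (0,0) [heading=72, draw]
  RT 72: heading 72 -> 0
]
Final: pos=(0,0), heading=0, 5 segment(s) drawn

Start position: (0, 0)
Final position: (0, 0)
Distance = 0; < 1e-6 -> CLOSED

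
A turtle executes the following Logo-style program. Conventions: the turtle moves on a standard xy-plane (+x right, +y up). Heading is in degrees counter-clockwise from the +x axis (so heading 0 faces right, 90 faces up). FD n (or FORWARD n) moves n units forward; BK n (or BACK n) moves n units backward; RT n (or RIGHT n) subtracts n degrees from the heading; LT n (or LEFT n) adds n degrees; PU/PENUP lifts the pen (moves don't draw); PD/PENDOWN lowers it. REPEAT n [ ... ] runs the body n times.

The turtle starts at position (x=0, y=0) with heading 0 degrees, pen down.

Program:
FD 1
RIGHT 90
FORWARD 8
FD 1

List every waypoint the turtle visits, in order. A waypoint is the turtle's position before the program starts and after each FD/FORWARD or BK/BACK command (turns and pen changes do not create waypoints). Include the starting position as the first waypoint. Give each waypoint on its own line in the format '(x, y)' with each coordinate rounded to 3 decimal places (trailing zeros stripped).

Executing turtle program step by step:
Start: pos=(0,0), heading=0, pen down
FD 1: (0,0) -> (1,0) [heading=0, draw]
RT 90: heading 0 -> 270
FD 8: (1,0) -> (1,-8) [heading=270, draw]
FD 1: (1,-8) -> (1,-9) [heading=270, draw]
Final: pos=(1,-9), heading=270, 3 segment(s) drawn
Waypoints (4 total):
(0, 0)
(1, 0)
(1, -8)
(1, -9)

Answer: (0, 0)
(1, 0)
(1, -8)
(1, -9)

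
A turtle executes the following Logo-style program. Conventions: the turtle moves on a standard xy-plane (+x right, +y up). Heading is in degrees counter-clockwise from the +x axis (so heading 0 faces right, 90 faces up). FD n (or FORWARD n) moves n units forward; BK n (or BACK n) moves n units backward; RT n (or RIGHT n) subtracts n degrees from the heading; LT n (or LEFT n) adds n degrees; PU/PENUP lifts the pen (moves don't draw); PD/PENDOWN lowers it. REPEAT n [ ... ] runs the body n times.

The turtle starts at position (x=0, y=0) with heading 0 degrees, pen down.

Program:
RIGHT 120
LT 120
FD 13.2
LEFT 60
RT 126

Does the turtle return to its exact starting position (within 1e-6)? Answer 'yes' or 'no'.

Executing turtle program step by step:
Start: pos=(0,0), heading=0, pen down
RT 120: heading 0 -> 240
LT 120: heading 240 -> 0
FD 13.2: (0,0) -> (13.2,0) [heading=0, draw]
LT 60: heading 0 -> 60
RT 126: heading 60 -> 294
Final: pos=(13.2,0), heading=294, 1 segment(s) drawn

Start position: (0, 0)
Final position: (13.2, 0)
Distance = 13.2; >= 1e-6 -> NOT closed

Answer: no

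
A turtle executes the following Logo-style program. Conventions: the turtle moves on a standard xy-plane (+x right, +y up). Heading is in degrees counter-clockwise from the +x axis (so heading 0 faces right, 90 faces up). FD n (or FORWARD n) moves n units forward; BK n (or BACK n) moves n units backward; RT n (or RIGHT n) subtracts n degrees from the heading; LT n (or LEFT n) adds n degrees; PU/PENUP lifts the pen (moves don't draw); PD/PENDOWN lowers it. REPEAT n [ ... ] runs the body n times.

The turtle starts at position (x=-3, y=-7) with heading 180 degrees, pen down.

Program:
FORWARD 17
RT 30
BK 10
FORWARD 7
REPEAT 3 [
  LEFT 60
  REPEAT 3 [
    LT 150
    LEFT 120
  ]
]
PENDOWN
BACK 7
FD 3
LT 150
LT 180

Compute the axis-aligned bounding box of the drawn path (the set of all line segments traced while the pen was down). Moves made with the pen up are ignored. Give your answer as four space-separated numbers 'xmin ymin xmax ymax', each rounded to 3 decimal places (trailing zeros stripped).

Answer: -20 -12 -3 -2.438

Derivation:
Executing turtle program step by step:
Start: pos=(-3,-7), heading=180, pen down
FD 17: (-3,-7) -> (-20,-7) [heading=180, draw]
RT 30: heading 180 -> 150
BK 10: (-20,-7) -> (-11.34,-12) [heading=150, draw]
FD 7: (-11.34,-12) -> (-17.402,-8.5) [heading=150, draw]
REPEAT 3 [
  -- iteration 1/3 --
  LT 60: heading 150 -> 210
  REPEAT 3 [
    -- iteration 1/3 --
    LT 150: heading 210 -> 0
    LT 120: heading 0 -> 120
    -- iteration 2/3 --
    LT 150: heading 120 -> 270
    LT 120: heading 270 -> 30
    -- iteration 3/3 --
    LT 150: heading 30 -> 180
    LT 120: heading 180 -> 300
  ]
  -- iteration 2/3 --
  LT 60: heading 300 -> 0
  REPEAT 3 [
    -- iteration 1/3 --
    LT 150: heading 0 -> 150
    LT 120: heading 150 -> 270
    -- iteration 2/3 --
    LT 150: heading 270 -> 60
    LT 120: heading 60 -> 180
    -- iteration 3/3 --
    LT 150: heading 180 -> 330
    LT 120: heading 330 -> 90
  ]
  -- iteration 3/3 --
  LT 60: heading 90 -> 150
  REPEAT 3 [
    -- iteration 1/3 --
    LT 150: heading 150 -> 300
    LT 120: heading 300 -> 60
    -- iteration 2/3 --
    LT 150: heading 60 -> 210
    LT 120: heading 210 -> 330
    -- iteration 3/3 --
    LT 150: heading 330 -> 120
    LT 120: heading 120 -> 240
  ]
]
PD: pen down
BK 7: (-17.402,-8.5) -> (-13.902,-2.438) [heading=240, draw]
FD 3: (-13.902,-2.438) -> (-15.402,-5.036) [heading=240, draw]
LT 150: heading 240 -> 30
LT 180: heading 30 -> 210
Final: pos=(-15.402,-5.036), heading=210, 5 segment(s) drawn

Segment endpoints: x in {-20, -17.402, -15.402, -13.902, -11.34, -3}, y in {-12, -8.5, -7, -7, -5.036, -2.438}
xmin=-20, ymin=-12, xmax=-3, ymax=-2.438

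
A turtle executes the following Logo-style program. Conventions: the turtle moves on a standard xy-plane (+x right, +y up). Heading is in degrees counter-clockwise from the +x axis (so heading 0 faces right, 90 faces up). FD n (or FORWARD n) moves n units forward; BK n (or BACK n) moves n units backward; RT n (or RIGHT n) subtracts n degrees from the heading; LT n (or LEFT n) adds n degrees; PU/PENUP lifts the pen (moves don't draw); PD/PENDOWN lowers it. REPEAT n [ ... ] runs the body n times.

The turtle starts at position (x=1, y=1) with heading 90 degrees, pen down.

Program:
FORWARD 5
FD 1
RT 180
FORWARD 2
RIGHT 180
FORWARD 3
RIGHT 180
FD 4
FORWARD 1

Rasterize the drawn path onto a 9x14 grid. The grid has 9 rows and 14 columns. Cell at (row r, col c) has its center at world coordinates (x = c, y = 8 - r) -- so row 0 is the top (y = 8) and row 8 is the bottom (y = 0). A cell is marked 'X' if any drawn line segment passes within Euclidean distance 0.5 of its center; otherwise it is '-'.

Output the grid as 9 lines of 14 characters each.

Segment 0: (1,1) -> (1,6)
Segment 1: (1,6) -> (1,7)
Segment 2: (1,7) -> (1,5)
Segment 3: (1,5) -> (1,8)
Segment 4: (1,8) -> (1,4)
Segment 5: (1,4) -> (1,3)

Answer: -X------------
-X------------
-X------------
-X------------
-X------------
-X------------
-X------------
-X------------
--------------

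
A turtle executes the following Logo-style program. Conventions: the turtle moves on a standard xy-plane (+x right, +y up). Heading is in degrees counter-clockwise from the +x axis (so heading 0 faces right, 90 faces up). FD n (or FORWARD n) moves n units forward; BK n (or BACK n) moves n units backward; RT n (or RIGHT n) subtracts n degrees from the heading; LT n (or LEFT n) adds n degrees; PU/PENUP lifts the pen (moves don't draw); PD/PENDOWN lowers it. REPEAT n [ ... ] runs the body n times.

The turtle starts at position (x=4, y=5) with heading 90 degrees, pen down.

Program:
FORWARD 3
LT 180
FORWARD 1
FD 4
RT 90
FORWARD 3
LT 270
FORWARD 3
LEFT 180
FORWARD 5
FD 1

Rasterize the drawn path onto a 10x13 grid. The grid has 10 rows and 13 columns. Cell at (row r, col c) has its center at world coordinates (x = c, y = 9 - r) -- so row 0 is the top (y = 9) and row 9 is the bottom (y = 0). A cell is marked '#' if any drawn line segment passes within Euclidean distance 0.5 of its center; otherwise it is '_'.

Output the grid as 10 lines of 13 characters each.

Segment 0: (4,5) -> (4,8)
Segment 1: (4,8) -> (4,7)
Segment 2: (4,7) -> (4,3)
Segment 3: (4,3) -> (1,3)
Segment 4: (1,3) -> (1,6)
Segment 5: (1,6) -> (1,1)
Segment 6: (1,1) -> (1,0)

Answer: _____________
____#________
____#________
_#__#________
_#__#________
_#__#________
_####________
_#___________
_#___________
_#___________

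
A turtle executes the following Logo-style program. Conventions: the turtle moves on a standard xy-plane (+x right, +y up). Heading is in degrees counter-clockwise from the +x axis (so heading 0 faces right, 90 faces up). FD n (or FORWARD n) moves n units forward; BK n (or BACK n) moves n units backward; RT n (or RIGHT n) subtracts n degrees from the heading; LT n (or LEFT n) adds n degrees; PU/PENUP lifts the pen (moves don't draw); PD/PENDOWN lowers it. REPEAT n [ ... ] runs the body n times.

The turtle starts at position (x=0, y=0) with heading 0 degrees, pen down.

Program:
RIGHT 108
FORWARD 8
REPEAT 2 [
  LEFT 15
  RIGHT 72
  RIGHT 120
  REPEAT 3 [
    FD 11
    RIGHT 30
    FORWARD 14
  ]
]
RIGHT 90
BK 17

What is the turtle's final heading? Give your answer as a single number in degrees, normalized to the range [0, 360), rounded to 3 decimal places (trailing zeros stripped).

Answer: 348

Derivation:
Executing turtle program step by step:
Start: pos=(0,0), heading=0, pen down
RT 108: heading 0 -> 252
FD 8: (0,0) -> (-2.472,-7.608) [heading=252, draw]
REPEAT 2 [
  -- iteration 1/2 --
  LT 15: heading 252 -> 267
  RT 72: heading 267 -> 195
  RT 120: heading 195 -> 75
  REPEAT 3 [
    -- iteration 1/3 --
    FD 11: (-2.472,-7.608) -> (0.375,3.017) [heading=75, draw]
    RT 30: heading 75 -> 45
    FD 14: (0.375,3.017) -> (10.274,12.916) [heading=45, draw]
    -- iteration 2/3 --
    FD 11: (10.274,12.916) -> (18.053,20.694) [heading=45, draw]
    RT 30: heading 45 -> 15
    FD 14: (18.053,20.694) -> (31.576,24.318) [heading=15, draw]
    -- iteration 3/3 --
    FD 11: (31.576,24.318) -> (42.201,27.165) [heading=15, draw]
    RT 30: heading 15 -> 345
    FD 14: (42.201,27.165) -> (55.724,23.541) [heading=345, draw]
  ]
  -- iteration 2/2 --
  LT 15: heading 345 -> 0
  RT 72: heading 0 -> 288
  RT 120: heading 288 -> 168
  REPEAT 3 [
    -- iteration 1/3 --
    FD 11: (55.724,23.541) -> (44.964,25.828) [heading=168, draw]
    RT 30: heading 168 -> 138
    FD 14: (44.964,25.828) -> (34.56,35.196) [heading=138, draw]
    -- iteration 2/3 --
    FD 11: (34.56,35.196) -> (26.385,42.557) [heading=138, draw]
    RT 30: heading 138 -> 108
    FD 14: (26.385,42.557) -> (22.059,55.871) [heading=108, draw]
    -- iteration 3/3 --
    FD 11: (22.059,55.871) -> (18.66,66.333) [heading=108, draw]
    RT 30: heading 108 -> 78
    FD 14: (18.66,66.333) -> (21.571,80.027) [heading=78, draw]
  ]
]
RT 90: heading 78 -> 348
BK 17: (21.571,80.027) -> (4.942,83.562) [heading=348, draw]
Final: pos=(4.942,83.562), heading=348, 14 segment(s) drawn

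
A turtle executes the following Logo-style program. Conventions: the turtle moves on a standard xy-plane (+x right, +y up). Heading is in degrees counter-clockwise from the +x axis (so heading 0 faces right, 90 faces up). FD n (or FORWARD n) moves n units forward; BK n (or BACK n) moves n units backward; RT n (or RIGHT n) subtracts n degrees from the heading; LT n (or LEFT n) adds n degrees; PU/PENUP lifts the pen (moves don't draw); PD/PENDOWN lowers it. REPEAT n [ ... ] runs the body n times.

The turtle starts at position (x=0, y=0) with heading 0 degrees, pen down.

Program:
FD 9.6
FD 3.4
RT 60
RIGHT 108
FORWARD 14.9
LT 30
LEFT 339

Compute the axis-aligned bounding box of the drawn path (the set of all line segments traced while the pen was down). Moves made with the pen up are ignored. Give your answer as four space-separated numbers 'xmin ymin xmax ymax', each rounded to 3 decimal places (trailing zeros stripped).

Executing turtle program step by step:
Start: pos=(0,0), heading=0, pen down
FD 9.6: (0,0) -> (9.6,0) [heading=0, draw]
FD 3.4: (9.6,0) -> (13,0) [heading=0, draw]
RT 60: heading 0 -> 300
RT 108: heading 300 -> 192
FD 14.9: (13,0) -> (-1.574,-3.098) [heading=192, draw]
LT 30: heading 192 -> 222
LT 339: heading 222 -> 201
Final: pos=(-1.574,-3.098), heading=201, 3 segment(s) drawn

Segment endpoints: x in {-1.574, 0, 9.6, 13}, y in {-3.098, 0}
xmin=-1.574, ymin=-3.098, xmax=13, ymax=0

Answer: -1.574 -3.098 13 0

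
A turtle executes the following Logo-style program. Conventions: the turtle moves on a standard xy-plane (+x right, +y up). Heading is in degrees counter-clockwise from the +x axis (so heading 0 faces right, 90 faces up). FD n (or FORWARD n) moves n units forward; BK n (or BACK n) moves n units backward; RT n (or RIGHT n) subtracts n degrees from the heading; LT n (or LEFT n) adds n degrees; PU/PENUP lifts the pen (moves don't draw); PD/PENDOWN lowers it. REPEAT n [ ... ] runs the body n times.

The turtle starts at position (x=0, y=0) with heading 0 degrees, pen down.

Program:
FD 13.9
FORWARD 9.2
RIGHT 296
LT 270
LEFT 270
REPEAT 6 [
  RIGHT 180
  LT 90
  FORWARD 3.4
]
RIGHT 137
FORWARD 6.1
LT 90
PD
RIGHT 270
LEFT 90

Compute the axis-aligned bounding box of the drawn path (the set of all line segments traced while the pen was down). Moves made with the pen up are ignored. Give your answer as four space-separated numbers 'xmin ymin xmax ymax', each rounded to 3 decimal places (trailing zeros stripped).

Answer: 0 -1.287 24.59 4.546

Derivation:
Executing turtle program step by step:
Start: pos=(0,0), heading=0, pen down
FD 13.9: (0,0) -> (13.9,0) [heading=0, draw]
FD 9.2: (13.9,0) -> (23.1,0) [heading=0, draw]
RT 296: heading 0 -> 64
LT 270: heading 64 -> 334
LT 270: heading 334 -> 244
REPEAT 6 [
  -- iteration 1/6 --
  RT 180: heading 244 -> 64
  LT 90: heading 64 -> 154
  FD 3.4: (23.1,0) -> (20.044,1.49) [heading=154, draw]
  -- iteration 2/6 --
  RT 180: heading 154 -> 334
  LT 90: heading 334 -> 64
  FD 3.4: (20.044,1.49) -> (21.535,4.546) [heading=64, draw]
  -- iteration 3/6 --
  RT 180: heading 64 -> 244
  LT 90: heading 244 -> 334
  FD 3.4: (21.535,4.546) -> (24.59,3.056) [heading=334, draw]
  -- iteration 4/6 --
  RT 180: heading 334 -> 154
  LT 90: heading 154 -> 244
  FD 3.4: (24.59,3.056) -> (23.1,0) [heading=244, draw]
  -- iteration 5/6 --
  RT 180: heading 244 -> 64
  LT 90: heading 64 -> 154
  FD 3.4: (23.1,0) -> (20.044,1.49) [heading=154, draw]
  -- iteration 6/6 --
  RT 180: heading 154 -> 334
  LT 90: heading 334 -> 64
  FD 3.4: (20.044,1.49) -> (21.535,4.546) [heading=64, draw]
]
RT 137: heading 64 -> 287
FD 6.1: (21.535,4.546) -> (23.318,-1.287) [heading=287, draw]
LT 90: heading 287 -> 17
PD: pen down
RT 270: heading 17 -> 107
LT 90: heading 107 -> 197
Final: pos=(23.318,-1.287), heading=197, 9 segment(s) drawn

Segment endpoints: x in {0, 13.9, 20.044, 20.044, 21.535, 21.535, 23.1, 23.318, 24.59}, y in {-1.287, 0, 1.49, 1.49, 3.056, 4.546, 4.546}
xmin=0, ymin=-1.287, xmax=24.59, ymax=4.546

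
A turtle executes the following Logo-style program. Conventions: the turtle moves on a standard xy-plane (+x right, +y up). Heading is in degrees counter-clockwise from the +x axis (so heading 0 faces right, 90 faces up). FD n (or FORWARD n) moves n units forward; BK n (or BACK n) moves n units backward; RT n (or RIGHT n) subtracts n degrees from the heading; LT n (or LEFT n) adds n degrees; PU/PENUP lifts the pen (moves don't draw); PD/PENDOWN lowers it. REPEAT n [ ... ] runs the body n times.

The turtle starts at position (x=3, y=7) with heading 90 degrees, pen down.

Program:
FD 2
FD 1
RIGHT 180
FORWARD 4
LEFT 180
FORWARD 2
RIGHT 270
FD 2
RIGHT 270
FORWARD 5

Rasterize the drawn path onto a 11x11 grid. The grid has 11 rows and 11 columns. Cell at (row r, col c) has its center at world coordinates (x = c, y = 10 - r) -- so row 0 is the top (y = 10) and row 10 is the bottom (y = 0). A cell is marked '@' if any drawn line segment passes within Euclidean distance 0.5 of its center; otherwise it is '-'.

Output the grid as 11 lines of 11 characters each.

Answer: ---@-------
---@-------
-@@@-------
-@-@-------
-@-@-------
-@---------
-@---------
-@---------
-----------
-----------
-----------

Derivation:
Segment 0: (3,7) -> (3,9)
Segment 1: (3,9) -> (3,10)
Segment 2: (3,10) -> (3,6)
Segment 3: (3,6) -> (3,8)
Segment 4: (3,8) -> (1,8)
Segment 5: (1,8) -> (1,3)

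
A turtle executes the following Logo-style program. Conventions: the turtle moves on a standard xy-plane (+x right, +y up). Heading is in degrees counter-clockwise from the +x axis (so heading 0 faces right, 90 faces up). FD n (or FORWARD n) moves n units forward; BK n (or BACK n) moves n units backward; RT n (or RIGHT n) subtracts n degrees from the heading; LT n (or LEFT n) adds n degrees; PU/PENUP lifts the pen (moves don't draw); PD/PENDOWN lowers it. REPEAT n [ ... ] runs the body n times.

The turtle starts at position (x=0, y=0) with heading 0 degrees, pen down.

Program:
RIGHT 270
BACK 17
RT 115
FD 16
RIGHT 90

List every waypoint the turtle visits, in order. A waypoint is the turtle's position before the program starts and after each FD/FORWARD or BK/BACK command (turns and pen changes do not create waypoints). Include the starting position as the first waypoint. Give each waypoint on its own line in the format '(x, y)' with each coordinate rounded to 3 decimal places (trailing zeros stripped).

Answer: (0, 0)
(0, -17)
(14.501, -23.762)

Derivation:
Executing turtle program step by step:
Start: pos=(0,0), heading=0, pen down
RT 270: heading 0 -> 90
BK 17: (0,0) -> (0,-17) [heading=90, draw]
RT 115: heading 90 -> 335
FD 16: (0,-17) -> (14.501,-23.762) [heading=335, draw]
RT 90: heading 335 -> 245
Final: pos=(14.501,-23.762), heading=245, 2 segment(s) drawn
Waypoints (3 total):
(0, 0)
(0, -17)
(14.501, -23.762)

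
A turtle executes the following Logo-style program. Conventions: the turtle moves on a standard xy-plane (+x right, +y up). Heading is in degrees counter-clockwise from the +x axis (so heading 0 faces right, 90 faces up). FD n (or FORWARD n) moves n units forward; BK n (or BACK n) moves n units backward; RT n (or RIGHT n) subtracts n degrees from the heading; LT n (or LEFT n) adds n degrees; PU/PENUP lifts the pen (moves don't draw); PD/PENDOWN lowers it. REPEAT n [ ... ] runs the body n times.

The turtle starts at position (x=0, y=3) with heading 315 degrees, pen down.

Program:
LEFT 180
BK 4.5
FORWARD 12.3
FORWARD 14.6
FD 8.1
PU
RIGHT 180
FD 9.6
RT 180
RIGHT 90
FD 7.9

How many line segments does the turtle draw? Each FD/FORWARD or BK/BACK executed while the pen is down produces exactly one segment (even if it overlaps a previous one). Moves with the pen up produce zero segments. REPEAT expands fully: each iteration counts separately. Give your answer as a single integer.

Executing turtle program step by step:
Start: pos=(0,3), heading=315, pen down
LT 180: heading 315 -> 135
BK 4.5: (0,3) -> (3.182,-0.182) [heading=135, draw]
FD 12.3: (3.182,-0.182) -> (-5.515,8.515) [heading=135, draw]
FD 14.6: (-5.515,8.515) -> (-15.839,18.839) [heading=135, draw]
FD 8.1: (-15.839,18.839) -> (-21.567,24.567) [heading=135, draw]
PU: pen up
RT 180: heading 135 -> 315
FD 9.6: (-21.567,24.567) -> (-14.779,17.779) [heading=315, move]
RT 180: heading 315 -> 135
RT 90: heading 135 -> 45
FD 7.9: (-14.779,17.779) -> (-9.192,23.365) [heading=45, move]
Final: pos=(-9.192,23.365), heading=45, 4 segment(s) drawn
Segments drawn: 4

Answer: 4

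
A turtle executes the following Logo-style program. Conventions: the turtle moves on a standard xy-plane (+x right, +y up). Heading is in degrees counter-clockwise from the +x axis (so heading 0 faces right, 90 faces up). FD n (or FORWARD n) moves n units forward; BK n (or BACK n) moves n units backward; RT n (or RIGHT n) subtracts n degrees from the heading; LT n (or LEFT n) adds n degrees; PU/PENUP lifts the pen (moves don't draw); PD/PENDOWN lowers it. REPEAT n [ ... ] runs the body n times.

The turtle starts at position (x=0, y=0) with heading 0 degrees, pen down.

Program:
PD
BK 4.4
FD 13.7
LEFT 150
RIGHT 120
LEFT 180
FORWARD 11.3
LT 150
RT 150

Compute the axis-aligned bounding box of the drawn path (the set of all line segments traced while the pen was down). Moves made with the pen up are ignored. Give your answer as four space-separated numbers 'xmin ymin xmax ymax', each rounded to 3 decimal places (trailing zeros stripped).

Executing turtle program step by step:
Start: pos=(0,0), heading=0, pen down
PD: pen down
BK 4.4: (0,0) -> (-4.4,0) [heading=0, draw]
FD 13.7: (-4.4,0) -> (9.3,0) [heading=0, draw]
LT 150: heading 0 -> 150
RT 120: heading 150 -> 30
LT 180: heading 30 -> 210
FD 11.3: (9.3,0) -> (-0.486,-5.65) [heading=210, draw]
LT 150: heading 210 -> 0
RT 150: heading 0 -> 210
Final: pos=(-0.486,-5.65), heading=210, 3 segment(s) drawn

Segment endpoints: x in {-4.4, -0.486, 0, 9.3}, y in {-5.65, 0}
xmin=-4.4, ymin=-5.65, xmax=9.3, ymax=0

Answer: -4.4 -5.65 9.3 0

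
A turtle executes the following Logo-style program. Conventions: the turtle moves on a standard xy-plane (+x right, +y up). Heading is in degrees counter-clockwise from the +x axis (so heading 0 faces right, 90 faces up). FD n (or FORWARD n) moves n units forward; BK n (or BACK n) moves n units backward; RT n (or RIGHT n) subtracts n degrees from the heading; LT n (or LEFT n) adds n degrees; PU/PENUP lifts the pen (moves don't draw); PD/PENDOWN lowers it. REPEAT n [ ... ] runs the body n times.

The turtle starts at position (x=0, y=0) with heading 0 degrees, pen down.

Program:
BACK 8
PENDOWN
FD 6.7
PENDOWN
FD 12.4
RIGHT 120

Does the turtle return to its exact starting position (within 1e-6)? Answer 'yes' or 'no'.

Answer: no

Derivation:
Executing turtle program step by step:
Start: pos=(0,0), heading=0, pen down
BK 8: (0,0) -> (-8,0) [heading=0, draw]
PD: pen down
FD 6.7: (-8,0) -> (-1.3,0) [heading=0, draw]
PD: pen down
FD 12.4: (-1.3,0) -> (11.1,0) [heading=0, draw]
RT 120: heading 0 -> 240
Final: pos=(11.1,0), heading=240, 3 segment(s) drawn

Start position: (0, 0)
Final position: (11.1, 0)
Distance = 11.1; >= 1e-6 -> NOT closed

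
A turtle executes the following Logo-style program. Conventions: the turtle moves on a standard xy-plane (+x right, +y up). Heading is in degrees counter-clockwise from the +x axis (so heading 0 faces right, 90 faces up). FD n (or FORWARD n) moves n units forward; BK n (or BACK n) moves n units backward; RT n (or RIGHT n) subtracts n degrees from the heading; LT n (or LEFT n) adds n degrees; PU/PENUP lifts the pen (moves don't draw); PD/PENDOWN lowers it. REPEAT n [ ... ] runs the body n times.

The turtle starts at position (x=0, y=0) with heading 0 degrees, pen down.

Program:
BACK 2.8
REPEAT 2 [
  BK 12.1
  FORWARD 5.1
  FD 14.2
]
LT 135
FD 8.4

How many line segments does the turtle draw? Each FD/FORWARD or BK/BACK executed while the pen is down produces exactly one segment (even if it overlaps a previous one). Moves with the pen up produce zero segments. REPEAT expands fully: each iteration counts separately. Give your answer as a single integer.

Executing turtle program step by step:
Start: pos=(0,0), heading=0, pen down
BK 2.8: (0,0) -> (-2.8,0) [heading=0, draw]
REPEAT 2 [
  -- iteration 1/2 --
  BK 12.1: (-2.8,0) -> (-14.9,0) [heading=0, draw]
  FD 5.1: (-14.9,0) -> (-9.8,0) [heading=0, draw]
  FD 14.2: (-9.8,0) -> (4.4,0) [heading=0, draw]
  -- iteration 2/2 --
  BK 12.1: (4.4,0) -> (-7.7,0) [heading=0, draw]
  FD 5.1: (-7.7,0) -> (-2.6,0) [heading=0, draw]
  FD 14.2: (-2.6,0) -> (11.6,0) [heading=0, draw]
]
LT 135: heading 0 -> 135
FD 8.4: (11.6,0) -> (5.66,5.94) [heading=135, draw]
Final: pos=(5.66,5.94), heading=135, 8 segment(s) drawn
Segments drawn: 8

Answer: 8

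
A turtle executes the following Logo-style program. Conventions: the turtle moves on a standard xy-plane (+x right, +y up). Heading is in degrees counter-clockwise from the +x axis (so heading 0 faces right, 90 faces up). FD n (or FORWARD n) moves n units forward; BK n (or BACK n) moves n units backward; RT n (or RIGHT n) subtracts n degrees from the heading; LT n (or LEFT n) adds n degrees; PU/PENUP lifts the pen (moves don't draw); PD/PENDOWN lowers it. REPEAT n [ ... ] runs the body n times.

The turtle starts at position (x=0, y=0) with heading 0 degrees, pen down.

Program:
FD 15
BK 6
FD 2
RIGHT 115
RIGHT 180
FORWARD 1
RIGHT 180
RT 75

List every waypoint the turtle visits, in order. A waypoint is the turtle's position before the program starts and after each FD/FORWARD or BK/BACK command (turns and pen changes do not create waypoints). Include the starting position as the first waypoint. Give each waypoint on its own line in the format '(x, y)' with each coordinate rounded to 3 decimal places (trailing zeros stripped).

Answer: (0, 0)
(15, 0)
(9, 0)
(11, 0)
(11.423, 0.906)

Derivation:
Executing turtle program step by step:
Start: pos=(0,0), heading=0, pen down
FD 15: (0,0) -> (15,0) [heading=0, draw]
BK 6: (15,0) -> (9,0) [heading=0, draw]
FD 2: (9,0) -> (11,0) [heading=0, draw]
RT 115: heading 0 -> 245
RT 180: heading 245 -> 65
FD 1: (11,0) -> (11.423,0.906) [heading=65, draw]
RT 180: heading 65 -> 245
RT 75: heading 245 -> 170
Final: pos=(11.423,0.906), heading=170, 4 segment(s) drawn
Waypoints (5 total):
(0, 0)
(15, 0)
(9, 0)
(11, 0)
(11.423, 0.906)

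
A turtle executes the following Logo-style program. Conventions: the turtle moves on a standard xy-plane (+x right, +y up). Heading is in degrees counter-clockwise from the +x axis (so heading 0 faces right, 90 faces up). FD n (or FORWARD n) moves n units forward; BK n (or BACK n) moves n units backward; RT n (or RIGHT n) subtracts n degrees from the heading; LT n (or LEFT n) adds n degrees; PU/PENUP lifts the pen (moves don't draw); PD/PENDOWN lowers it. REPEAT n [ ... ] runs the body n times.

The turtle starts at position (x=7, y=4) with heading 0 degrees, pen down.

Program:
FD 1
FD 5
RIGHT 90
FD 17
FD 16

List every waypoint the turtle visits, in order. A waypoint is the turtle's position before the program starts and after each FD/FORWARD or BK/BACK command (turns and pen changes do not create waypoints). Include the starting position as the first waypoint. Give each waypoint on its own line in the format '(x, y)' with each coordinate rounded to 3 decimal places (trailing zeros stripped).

Executing turtle program step by step:
Start: pos=(7,4), heading=0, pen down
FD 1: (7,4) -> (8,4) [heading=0, draw]
FD 5: (8,4) -> (13,4) [heading=0, draw]
RT 90: heading 0 -> 270
FD 17: (13,4) -> (13,-13) [heading=270, draw]
FD 16: (13,-13) -> (13,-29) [heading=270, draw]
Final: pos=(13,-29), heading=270, 4 segment(s) drawn
Waypoints (5 total):
(7, 4)
(8, 4)
(13, 4)
(13, -13)
(13, -29)

Answer: (7, 4)
(8, 4)
(13, 4)
(13, -13)
(13, -29)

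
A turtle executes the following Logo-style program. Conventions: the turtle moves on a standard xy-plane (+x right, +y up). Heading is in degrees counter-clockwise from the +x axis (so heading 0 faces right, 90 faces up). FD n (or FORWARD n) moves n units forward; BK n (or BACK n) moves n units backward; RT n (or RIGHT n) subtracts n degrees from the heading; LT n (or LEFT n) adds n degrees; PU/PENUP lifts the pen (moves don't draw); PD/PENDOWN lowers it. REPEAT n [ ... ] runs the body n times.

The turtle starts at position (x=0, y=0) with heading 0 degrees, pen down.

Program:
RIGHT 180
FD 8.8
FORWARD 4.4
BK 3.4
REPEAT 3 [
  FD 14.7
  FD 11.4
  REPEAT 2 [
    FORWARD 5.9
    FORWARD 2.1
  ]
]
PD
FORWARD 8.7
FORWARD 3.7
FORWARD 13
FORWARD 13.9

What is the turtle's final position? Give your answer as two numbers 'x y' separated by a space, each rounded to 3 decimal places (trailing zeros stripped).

Executing turtle program step by step:
Start: pos=(0,0), heading=0, pen down
RT 180: heading 0 -> 180
FD 8.8: (0,0) -> (-8.8,0) [heading=180, draw]
FD 4.4: (-8.8,0) -> (-13.2,0) [heading=180, draw]
BK 3.4: (-13.2,0) -> (-9.8,0) [heading=180, draw]
REPEAT 3 [
  -- iteration 1/3 --
  FD 14.7: (-9.8,0) -> (-24.5,0) [heading=180, draw]
  FD 11.4: (-24.5,0) -> (-35.9,0) [heading=180, draw]
  REPEAT 2 [
    -- iteration 1/2 --
    FD 5.9: (-35.9,0) -> (-41.8,0) [heading=180, draw]
    FD 2.1: (-41.8,0) -> (-43.9,0) [heading=180, draw]
    -- iteration 2/2 --
    FD 5.9: (-43.9,0) -> (-49.8,0) [heading=180, draw]
    FD 2.1: (-49.8,0) -> (-51.9,0) [heading=180, draw]
  ]
  -- iteration 2/3 --
  FD 14.7: (-51.9,0) -> (-66.6,0) [heading=180, draw]
  FD 11.4: (-66.6,0) -> (-78,0) [heading=180, draw]
  REPEAT 2 [
    -- iteration 1/2 --
    FD 5.9: (-78,0) -> (-83.9,0) [heading=180, draw]
    FD 2.1: (-83.9,0) -> (-86,0) [heading=180, draw]
    -- iteration 2/2 --
    FD 5.9: (-86,0) -> (-91.9,0) [heading=180, draw]
    FD 2.1: (-91.9,0) -> (-94,0) [heading=180, draw]
  ]
  -- iteration 3/3 --
  FD 14.7: (-94,0) -> (-108.7,0) [heading=180, draw]
  FD 11.4: (-108.7,0) -> (-120.1,0) [heading=180, draw]
  REPEAT 2 [
    -- iteration 1/2 --
    FD 5.9: (-120.1,0) -> (-126,0) [heading=180, draw]
    FD 2.1: (-126,0) -> (-128.1,0) [heading=180, draw]
    -- iteration 2/2 --
    FD 5.9: (-128.1,0) -> (-134,0) [heading=180, draw]
    FD 2.1: (-134,0) -> (-136.1,0) [heading=180, draw]
  ]
]
PD: pen down
FD 8.7: (-136.1,0) -> (-144.8,0) [heading=180, draw]
FD 3.7: (-144.8,0) -> (-148.5,0) [heading=180, draw]
FD 13: (-148.5,0) -> (-161.5,0) [heading=180, draw]
FD 13.9: (-161.5,0) -> (-175.4,0) [heading=180, draw]
Final: pos=(-175.4,0), heading=180, 25 segment(s) drawn

Answer: -175.4 0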